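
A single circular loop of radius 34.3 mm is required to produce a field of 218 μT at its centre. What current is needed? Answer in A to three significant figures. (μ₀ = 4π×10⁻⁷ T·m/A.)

I ≈ 11.9 A

At the centre of a circular loop B = μ₀I/(2R), so I = 2RB/μ₀.
With R = 0.0343 m, I = 2 × 0.0343 × 2.18×10⁻⁴ / (4π×10⁻⁷) = 11.9 A.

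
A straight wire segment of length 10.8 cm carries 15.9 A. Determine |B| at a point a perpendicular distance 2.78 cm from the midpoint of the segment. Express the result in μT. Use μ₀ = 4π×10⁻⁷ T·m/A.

For a finite straight segment, B = (μ₀I/4πd)(sinθ₁ + sinθ₂), where θ₁, θ₂ are the angles from the perpendicular to each end.
The perpendicular from the point meets the wire at its midpoint, so each end is L/2 = 0.054 m away along the wire.
sinθ₁ = 0.054/√(0.054²+0.0278²) = 0.8891; sinθ₂ = 0.054/√(0.054²+0.0278²) = 0.8891.
B = (4π×10⁻⁷ × 15.9) / (4π × 0.0278) × (0.8891 + 0.8891) = 1.02×10⁻⁴ T.

B ≈ 102 μT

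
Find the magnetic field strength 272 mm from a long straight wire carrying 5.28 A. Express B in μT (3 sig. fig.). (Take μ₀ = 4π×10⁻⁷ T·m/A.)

For an infinitely long straight wire, B = μ₀I/(2πd).
B = (4π×10⁻⁷ × 5.28) / (2π × 0.272) = 3.88×10⁻⁶ T.

B ≈ 3.88 μT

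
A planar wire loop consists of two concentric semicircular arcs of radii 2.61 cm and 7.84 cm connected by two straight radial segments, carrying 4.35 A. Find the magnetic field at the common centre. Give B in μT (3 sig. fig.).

The radial connectors point toward the centre, so dl × r̂ = 0 and they contribute nothing.
Each semicircle gives μ₀I/(4R): inner arc 5.24×10⁻⁵ T, outer arc 1.74×10⁻⁵ T.
The two arcs carry current in opposite angular senses, so their fields oppose: B = |5.24×10⁻⁵ − 1.74×10⁻⁵| = 3.49×10⁻⁵ T.

B ≈ 34.9 μT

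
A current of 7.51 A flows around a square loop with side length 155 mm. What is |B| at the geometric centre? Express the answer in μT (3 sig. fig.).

B ≈ 54.8 μT

Each side is a finite straight segment at perpendicular distance d = a/(2 tan(π/4)) = 0.0775 m from the centre, with end-angles ±π/4.
One side contributes B₁ = (μ₀I/4πd)·2 sin(π/4) = 1.37×10⁻⁵ T.
All 4 sides add in the same direction: B = 4 × 1.37×10⁻⁵ = 5.48×10⁻⁵ T.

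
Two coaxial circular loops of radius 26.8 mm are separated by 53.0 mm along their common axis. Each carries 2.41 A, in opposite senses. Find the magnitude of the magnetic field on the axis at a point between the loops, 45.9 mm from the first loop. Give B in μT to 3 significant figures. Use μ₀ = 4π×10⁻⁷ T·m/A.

Each loop contributes B = μ₀IR²/[2(R²+z²)^(3/2)] on the axis, with z measured from that loop.
Loop 1 (z = 0.0459 m): B₁ = 7.24×10⁻⁶ T. Loop 2 (z = 0.0071 m): B₂ = 5.10×10⁻⁵ T.
The fields oppose: B = |B₁ − B₂| = 4.38×10⁻⁵ T.

B ≈ 43.8 μT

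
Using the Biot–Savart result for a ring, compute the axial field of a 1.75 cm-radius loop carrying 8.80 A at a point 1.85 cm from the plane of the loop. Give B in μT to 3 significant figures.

On the axis of a circular loop, B = μ₀IR² / [2(R²+z²)^(3/2)].
R² + z² = (0.0175)² + (0.0185)² = 0.0006485 m², and (R²+z²)^(3/2) = 1.65×10⁻⁵ m³.
B = (4π×10⁻⁷ × 8.80 × 0.0003063) / (2 × 1.65×10⁻⁵) = 1.03×10⁻⁴ T.

B ≈ 103 μT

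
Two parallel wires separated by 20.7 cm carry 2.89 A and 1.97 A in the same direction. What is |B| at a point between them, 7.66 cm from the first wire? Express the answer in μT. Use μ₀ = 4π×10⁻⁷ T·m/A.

B ≈ 4.52 μT

Each long wire gives B = μ₀I/(2πd). Distances are d₁ = 0.0766 m and d₂ = 0.1304 m.
B₁ = 7.55×10⁻⁶ T, B₂ = 3.02×10⁻⁶ T.
Between parallel currents the two contributions point in opposite directions, so they subtract. B = |B₁ − B₂| = |7.55×10⁻⁶ − 3.02×10⁻⁶| = 4.52×10⁻⁶ T.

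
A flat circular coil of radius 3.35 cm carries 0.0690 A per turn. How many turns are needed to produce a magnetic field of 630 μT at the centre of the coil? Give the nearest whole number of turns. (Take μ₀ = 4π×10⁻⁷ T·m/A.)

For an N-turn coil, B = Nμ₀I/(2R). A single turn gives B₁ = 1.29×10⁻⁶ T with R = 0.0335 m.
N = B/B₁ = 6.30×10⁻⁴ / 1.29×10⁻⁶ = 486.81.

N = 487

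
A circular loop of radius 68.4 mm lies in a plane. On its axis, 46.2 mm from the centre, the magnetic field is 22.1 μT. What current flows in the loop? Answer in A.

I ≈ 4.23 A

On the axis of a loop, B = μ₀IR²/[2(R²+z²)^(3/2)], so I = 2B(R²+z²)^(3/2)/(μ₀R²).
R² + z² = 0.004679 + 0.002134 = 0.006813 m²; raised to 3/2 gives 5.62×10⁻⁴ m³.
I = 2 × 2.21×10⁻⁵ × 5.62×10⁻⁴ / (1.26×10⁻⁶ × 0.004679) = 4.23 A.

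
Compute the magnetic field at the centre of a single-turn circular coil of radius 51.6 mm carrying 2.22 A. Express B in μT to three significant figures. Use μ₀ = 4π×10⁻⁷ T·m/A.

B ≈ 27.0 μT

At the centre of a circular loop the Biot–Savart law gives B = μ₀I/(2R).
B = (4π×10⁻⁷ × 2.22) / (2 × 0.0516) = 2.70×10⁻⁵ T.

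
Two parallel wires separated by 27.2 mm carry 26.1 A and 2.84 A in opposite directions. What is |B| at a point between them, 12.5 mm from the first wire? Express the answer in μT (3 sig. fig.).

B ≈ 456 μT

Each long wire gives B = μ₀I/(2πd). Distances are d₁ = 0.0125 m and d₂ = 0.0147 m.
B₁ = 4.18×10⁻⁴ T, B₂ = 3.86×10⁻⁵ T.
Between antiparallel currents both contributions point the same way, so they add. B = B₁ + B₂ = 4.18×10⁻⁴ + 3.86×10⁻⁵ = 4.56×10⁻⁴ T.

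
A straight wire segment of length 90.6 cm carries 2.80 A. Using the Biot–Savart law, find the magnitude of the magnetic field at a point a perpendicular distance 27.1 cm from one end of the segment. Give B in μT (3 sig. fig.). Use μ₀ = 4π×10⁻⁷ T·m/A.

B ≈ 0.990 μT

For a finite straight segment, B = (μ₀I/4πd)(sinθ₁ + sinθ₂), where θ₁, θ₂ are the angles from the perpendicular to each end.
The perpendicular foot is at one end, so the two end-offsets along the wire are 0 and L = 0.906 m.
sinθ₁ = 0/√(0²+0.271²) = 0.0000; sinθ₂ = 0.906/√(0.906²+0.271²) = 0.9581.
B = (4π×10⁻⁷ × 2.80) / (4π × 0.271) × (0.0000 + 0.9581) = 9.90×10⁻⁷ T.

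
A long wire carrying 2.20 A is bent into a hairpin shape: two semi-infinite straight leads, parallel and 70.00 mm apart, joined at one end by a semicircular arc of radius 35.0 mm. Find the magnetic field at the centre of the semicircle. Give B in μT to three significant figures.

The semicircular arc contributes B_arc = μ₀I·π/(4πR) = μ₀I/(4R) = 1.97×10⁻⁵ T.
Each semi-infinite lead is at perpendicular distance R = 0.035 m from the centre, with the perpendicular foot at its near end, so it contributes μ₀I/(4πR); both point the same way, together 1.26×10⁻⁵ T.
Arc and leads all point the same direction: B = 1.97×10⁻⁵ + 1.26×10⁻⁵ = 3.23×10⁻⁵ T.

B ≈ 32.3 μT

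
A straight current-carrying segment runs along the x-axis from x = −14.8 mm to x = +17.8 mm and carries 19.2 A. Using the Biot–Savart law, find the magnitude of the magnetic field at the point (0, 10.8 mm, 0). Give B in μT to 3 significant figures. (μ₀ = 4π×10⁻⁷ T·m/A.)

B ≈ 296 μT

For a finite straight segment, B = (μ₀I/4πd)(sinθ₁ + sinθ₂), where θ₁, θ₂ are the angles from the perpendicular to each end.
The perpendicular distance is d = 0.0108 m; the end-offsets along the wire are a = 0.0148 m and b = 0.0178 m.
sinθ₁ = 0.0148/√(0.0148²+0.0108²) = 0.8078; sinθ₂ = 0.0178/√(0.0178²+0.0108²) = 0.8549.
B = (4π×10⁻⁷ × 19.2) / (4π × 0.0108) × (0.8078 + 0.8549) = 2.96×10⁻⁴ T.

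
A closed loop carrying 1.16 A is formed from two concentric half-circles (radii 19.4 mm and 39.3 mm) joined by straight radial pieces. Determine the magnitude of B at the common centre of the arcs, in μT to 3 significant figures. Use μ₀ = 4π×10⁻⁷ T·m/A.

B ≈ 9.51 μT

The radial connectors point toward the centre, so dl × r̂ = 0 and they contribute nothing.
Each semicircle gives μ₀I/(4R): inner arc 1.88×10⁻⁵ T, outer arc 9.27×10⁻⁶ T.
The two arcs carry current in opposite angular senses, so their fields oppose: B = |1.88×10⁻⁵ − 9.27×10⁻⁶| = 9.51×10⁻⁶ T.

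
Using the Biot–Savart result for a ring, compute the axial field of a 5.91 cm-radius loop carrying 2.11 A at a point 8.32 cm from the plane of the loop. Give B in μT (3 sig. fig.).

On the axis of a circular loop, B = μ₀IR² / [2(R²+z²)^(3/2)].
R² + z² = (0.0591)² + (0.0832)² = 0.01042 m², and (R²+z²)^(3/2) = 1.06×10⁻³ m³.
B = (4π×10⁻⁷ × 2.11 × 0.003493) / (2 × 1.06×10⁻³) = 4.36×10⁻⁶ T.

B ≈ 4.36 μT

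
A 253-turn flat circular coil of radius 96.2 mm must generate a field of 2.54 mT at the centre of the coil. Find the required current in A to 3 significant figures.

I ≈ 1.54 A

For an N-turn coil, B = Nμ₀I/(2R) with R = 0.0962 m, so I = 2RB/(Nμ₀) = 2 × 0.0962 × 2.54×10⁻³ / (253 × 4π×10⁻⁷) = 1.54 A.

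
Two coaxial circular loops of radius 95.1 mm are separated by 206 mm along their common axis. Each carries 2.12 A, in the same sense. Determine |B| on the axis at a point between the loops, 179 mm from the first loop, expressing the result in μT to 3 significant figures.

Each loop contributes B = μ₀IR²/[2(R²+z²)^(3/2)] on the axis, with z measured from that loop.
Loop 1 (z = 0.179 m): B₁ = 1.45×10⁻⁶ T. Loop 2 (z = 0.027 m): B₂ = 1.25×10⁻⁵ T.
The fields add: B = B₁ + B₂ = 1.39×10⁻⁵ T.

B ≈ 13.9 μT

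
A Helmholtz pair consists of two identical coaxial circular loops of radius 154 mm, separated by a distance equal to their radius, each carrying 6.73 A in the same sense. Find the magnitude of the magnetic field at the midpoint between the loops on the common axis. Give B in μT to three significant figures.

Each loop contributes B = μ₀IR²/[2(R²+z²)^(3/2)] on the axis, with z measured from that loop.
Loop 1 (z = 0.077 m): B₁ = 1.96×10⁻⁵ T. Loop 2 (z = 0.077 m): B₂ = 1.96×10⁻⁵ T.
The fields add: B = B₁ + B₂ = 3.93×10⁻⁵ T.

B ≈ 39.3 μT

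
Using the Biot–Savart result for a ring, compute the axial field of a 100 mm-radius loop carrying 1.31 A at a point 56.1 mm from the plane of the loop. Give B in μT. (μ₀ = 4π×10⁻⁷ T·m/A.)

On the axis of a circular loop, B = μ₀IR² / [2(R²+z²)^(3/2)].
R² + z² = (0.1)² + (0.0561)² = 0.01315 m², and (R²+z²)^(3/2) = 1.51×10⁻³ m³.
B = (4π×10⁻⁷ × 1.31 × 0.01) / (2 × 1.51×10⁻³) = 5.46×10⁻⁶ T.

B ≈ 5.46 μT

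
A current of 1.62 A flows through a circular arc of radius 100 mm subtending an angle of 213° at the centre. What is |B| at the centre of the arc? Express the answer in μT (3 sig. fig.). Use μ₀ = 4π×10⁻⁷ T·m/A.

B ≈ 6.02 μT

The Biot–Savart field of a circular arc at its centre is B = μ₀Iφ/(4πR), with φ = 3.718 rad.
B = (4π×10⁻⁷ × 1.62 × 3.718) / (4π × 0.1) = 6.02×10⁻⁶ T.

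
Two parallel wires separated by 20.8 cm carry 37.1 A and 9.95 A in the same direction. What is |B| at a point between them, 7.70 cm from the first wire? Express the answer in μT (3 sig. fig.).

B ≈ 81.2 μT

Each long wire gives B = μ₀I/(2πd). Distances are d₁ = 0.077 m and d₂ = 0.131 m.
B₁ = 9.64×10⁻⁵ T, B₂ = 1.52×10⁻⁵ T.
Between parallel currents the two contributions point in opposite directions, so they subtract. B = |B₁ − B₂| = |9.64×10⁻⁵ − 1.52×10⁻⁵| = 8.12×10⁻⁵ T.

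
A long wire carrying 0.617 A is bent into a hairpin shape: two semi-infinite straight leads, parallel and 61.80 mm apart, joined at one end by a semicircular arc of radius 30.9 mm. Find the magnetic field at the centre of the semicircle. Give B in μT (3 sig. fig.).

The semicircular arc contributes B_arc = μ₀I·π/(4πR) = μ₀I/(4R) = 6.27×10⁻⁶ T.
Each semi-infinite lead is at perpendicular distance R = 0.0309 m from the centre, with the perpendicular foot at its near end, so it contributes μ₀I/(4πR); both point the same way, together 3.99×10⁻⁶ T.
Arc and leads all point the same direction: B = 6.27×10⁻⁶ + 3.99×10⁻⁶ = 1.03×10⁻⁵ T.

B ≈ 10.3 μT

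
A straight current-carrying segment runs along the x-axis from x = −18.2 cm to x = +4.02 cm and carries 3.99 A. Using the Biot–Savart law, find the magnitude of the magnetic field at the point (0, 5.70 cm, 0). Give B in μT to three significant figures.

For a finite straight segment, B = (μ₀I/4πd)(sinθ₁ + sinθ₂), where θ₁, θ₂ are the angles from the perpendicular to each end.
The perpendicular distance is d = 0.057 m; the end-offsets along the wire are a = 0.182 m and b = 0.0402 m.
sinθ₁ = 0.182/√(0.182²+0.057²) = 0.9543; sinθ₂ = 0.0402/√(0.0402²+0.057²) = 0.5763.
B = (4π×10⁻⁷ × 3.99) / (4π × 0.057) × (0.9543 + 0.5763) = 1.07×10⁻⁵ T.

B ≈ 10.7 μT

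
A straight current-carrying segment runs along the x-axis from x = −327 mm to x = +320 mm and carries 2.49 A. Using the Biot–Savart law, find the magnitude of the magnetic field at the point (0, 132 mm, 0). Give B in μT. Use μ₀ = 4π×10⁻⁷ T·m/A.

B ≈ 3.49 μT

For a finite straight segment, B = (μ₀I/4πd)(sinθ₁ + sinθ₂), where θ₁, θ₂ are the angles from the perpendicular to each end.
The perpendicular distance is d = 0.132 m; the end-offsets along the wire are a = 0.327 m and b = 0.32 m.
sinθ₁ = 0.327/√(0.327²+0.132²) = 0.9273; sinθ₂ = 0.32/√(0.32²+0.132²) = 0.9244.
B = (4π×10⁻⁷ × 2.49) / (4π × 0.132) × (0.9273 + 0.9244) = 3.49×10⁻⁶ T.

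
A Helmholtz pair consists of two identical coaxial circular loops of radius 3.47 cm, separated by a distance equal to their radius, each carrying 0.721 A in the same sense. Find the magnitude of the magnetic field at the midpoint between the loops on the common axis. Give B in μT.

Each loop contributes B = μ₀IR²/[2(R²+z²)^(3/2)] on the axis, with z measured from that loop.
Loop 1 (z = 0.01735 m): B₁ = 9.34×10⁻⁶ T. Loop 2 (z = 0.01735 m): B₂ = 9.34×10⁻⁶ T.
The fields add: B = B₁ + B₂ = 1.87×10⁻⁵ T.

B ≈ 18.7 μT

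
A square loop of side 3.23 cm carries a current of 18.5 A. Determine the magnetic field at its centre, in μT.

B ≈ 648 μT

Each side is a finite straight segment at perpendicular distance d = a/(2 tan(π/4)) = 0.01615 m from the centre, with end-angles ±π/4.
One side contributes B₁ = (μ₀I/4πd)·2 sin(π/4) = 1.62×10⁻⁴ T.
All 4 sides add in the same direction: B = 4 × 1.62×10⁻⁴ = 6.48×10⁻⁴ T.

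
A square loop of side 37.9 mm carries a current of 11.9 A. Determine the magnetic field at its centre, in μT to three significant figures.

B ≈ 355 μT

Each side is a finite straight segment at perpendicular distance d = a/(2 tan(π/4)) = 0.01895 m from the centre, with end-angles ±π/4.
One side contributes B₁ = (μ₀I/4πd)·2 sin(π/4) = 8.88×10⁻⁵ T.
All 4 sides add in the same direction: B = 4 × 8.88×10⁻⁵ = 3.55×10⁻⁴ T.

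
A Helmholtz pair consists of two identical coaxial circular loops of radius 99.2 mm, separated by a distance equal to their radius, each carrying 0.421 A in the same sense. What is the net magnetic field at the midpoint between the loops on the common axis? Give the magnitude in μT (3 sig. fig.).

B ≈ 3.82 μT

Each loop contributes B = μ₀IR²/[2(R²+z²)^(3/2)] on the axis, with z measured from that loop.
Loop 1 (z = 0.0496 m): B₁ = 1.91×10⁻⁶ T. Loop 2 (z = 0.0496 m): B₂ = 1.91×10⁻⁶ T.
The fields add: B = B₁ + B₂ = 3.82×10⁻⁶ T.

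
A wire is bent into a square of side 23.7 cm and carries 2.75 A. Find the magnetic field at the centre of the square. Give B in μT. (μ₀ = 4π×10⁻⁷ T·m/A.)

B ≈ 13.1 μT

Each side is a finite straight segment at perpendicular distance d = a/(2 tan(π/4)) = 0.1185 m from the centre, with end-angles ±π/4.
One side contributes B₁ = (μ₀I/4πd)·2 sin(π/4) = 3.28×10⁻⁶ T.
All 4 sides add in the same direction: B = 4 × 3.28×10⁻⁶ = 1.31×10⁻⁵ T.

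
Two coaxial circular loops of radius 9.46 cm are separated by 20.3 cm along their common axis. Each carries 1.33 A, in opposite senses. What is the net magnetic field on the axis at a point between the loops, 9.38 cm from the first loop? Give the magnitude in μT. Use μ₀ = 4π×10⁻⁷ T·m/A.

Each loop contributes B = μ₀IR²/[2(R²+z²)^(3/2)] on the axis, with z measured from that loop.
Loop 1 (z = 0.0938 m): B₁ = 3.16×10⁻⁶ T. Loop 2 (z = 0.1092 m): B₂ = 2.48×10⁻⁶ T.
The fields oppose: B = |B₁ − B₂| = 6.83×10⁻⁷ T.

B ≈ 0.683 μT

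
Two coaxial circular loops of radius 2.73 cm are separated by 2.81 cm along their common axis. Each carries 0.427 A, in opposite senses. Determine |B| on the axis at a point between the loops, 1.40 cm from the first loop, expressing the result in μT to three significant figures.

B ≈ 0.0309 μT

Each loop contributes B = μ₀IR²/[2(R²+z²)^(3/2)] on the axis, with z measured from that loop.
Loop 1 (z = 0.014 m): B₁ = 6.92×10⁻⁶ T. Loop 2 (z = 0.0141 m): B₂ = 6.89×10⁻⁶ T.
The fields oppose: B = |B₁ − B₂| = 3.09×10⁻⁸ T.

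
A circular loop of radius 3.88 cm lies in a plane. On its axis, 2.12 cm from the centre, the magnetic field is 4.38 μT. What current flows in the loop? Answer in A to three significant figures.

I ≈ 0.400 A

On the axis of a loop, B = μ₀IR²/[2(R²+z²)^(3/2)], so I = 2B(R²+z²)^(3/2)/(μ₀R²).
R² + z² = 0.001505 + 0.0004494 = 0.001955 m²; raised to 3/2 gives 8.64×10⁻⁵ m³.
I = 2 × 4.38×10⁻⁶ × 8.64×10⁻⁵ / (1.26×10⁻⁶ × 0.001505) = 0.400 A.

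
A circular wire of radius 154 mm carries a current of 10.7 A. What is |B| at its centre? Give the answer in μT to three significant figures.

B ≈ 43.7 μT

At the centre of a circular loop the Biot–Savart law gives B = μ₀I/(2R).
B = (4π×10⁻⁷ × 10.7) / (2 × 0.154) = 4.37×10⁻⁵ T.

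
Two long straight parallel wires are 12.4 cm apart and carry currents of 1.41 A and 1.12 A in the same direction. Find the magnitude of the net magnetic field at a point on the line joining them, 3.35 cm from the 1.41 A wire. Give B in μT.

Each long wire gives B = μ₀I/(2πd). Distances are d₁ = 0.0335 m and d₂ = 0.0905 m.
B₁ = 8.42×10⁻⁶ T, B₂ = 2.48×10⁻⁶ T.
Between parallel currents the two contributions point in opposite directions, so they subtract. B = |B₁ − B₂| = |8.42×10⁻⁶ − 2.48×10⁻⁶| = 5.94×10⁻⁶ T.

B ≈ 5.94 μT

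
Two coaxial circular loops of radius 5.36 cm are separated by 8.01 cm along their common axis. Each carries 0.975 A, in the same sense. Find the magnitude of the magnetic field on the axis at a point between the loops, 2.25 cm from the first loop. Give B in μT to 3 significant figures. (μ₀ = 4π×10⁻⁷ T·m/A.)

Each loop contributes B = μ₀IR²/[2(R²+z²)^(3/2)] on the axis, with z measured from that loop.
Loop 1 (z = 0.0225 m): B₁ = 8.96×10⁻⁶ T. Loop 2 (z = 0.0576 m): B₂ = 3.61×10⁻⁶ T.
The fields add: B = B₁ + B₂ = 1.26×10⁻⁵ T.

B ≈ 12.6 μT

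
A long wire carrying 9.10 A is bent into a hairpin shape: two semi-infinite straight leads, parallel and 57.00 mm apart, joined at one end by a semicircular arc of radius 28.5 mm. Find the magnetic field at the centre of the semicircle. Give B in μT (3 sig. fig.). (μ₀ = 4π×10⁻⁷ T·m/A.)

The semicircular arc contributes B_arc = μ₀I·π/(4πR) = μ₀I/(4R) = 1.00×10⁻⁴ T.
Each semi-infinite lead is at perpendicular distance R = 0.0285 m from the centre, with the perpendicular foot at its near end, so it contributes μ₀I/(4πR); both point the same way, together 6.39×10⁻⁵ T.
Arc and leads all point the same direction: B = 1.00×10⁻⁴ + 6.39×10⁻⁵ = 1.64×10⁻⁴ T.

B ≈ 164 μT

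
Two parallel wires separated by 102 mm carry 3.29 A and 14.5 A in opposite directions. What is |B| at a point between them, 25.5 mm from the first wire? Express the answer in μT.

B ≈ 63.7 μT

Each long wire gives B = μ₀I/(2πd). Distances are d₁ = 0.0255 m and d₂ = 0.0765 m.
B₁ = 2.58×10⁻⁵ T, B₂ = 3.79×10⁻⁵ T.
Between antiparallel currents both contributions point the same way, so they add. B = B₁ + B₂ = 2.58×10⁻⁵ + 3.79×10⁻⁵ = 6.37×10⁻⁵ T.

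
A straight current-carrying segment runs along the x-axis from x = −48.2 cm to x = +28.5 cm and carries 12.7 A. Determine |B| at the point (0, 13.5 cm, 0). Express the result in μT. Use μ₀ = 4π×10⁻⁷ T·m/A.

B ≈ 17.6 μT

For a finite straight segment, B = (μ₀I/4πd)(sinθ₁ + sinθ₂), where θ₁, θ₂ are the angles from the perpendicular to each end.
The perpendicular distance is d = 0.135 m; the end-offsets along the wire are a = 0.482 m and b = 0.285 m.
sinθ₁ = 0.482/√(0.482²+0.135²) = 0.9629; sinθ₂ = 0.285/√(0.285²+0.135²) = 0.9037.
B = (4π×10⁻⁷ × 12.7) / (4π × 0.135) × (0.9629 + 0.9037) = 1.76×10⁻⁵ T.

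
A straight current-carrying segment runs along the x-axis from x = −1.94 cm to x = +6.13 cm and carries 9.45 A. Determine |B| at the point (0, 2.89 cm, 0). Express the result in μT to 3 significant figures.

For a finite straight segment, B = (μ₀I/4πd)(sinθ₁ + sinθ₂), where θ₁, θ₂ are the angles from the perpendicular to each end.
The perpendicular distance is d = 0.0289 m; the end-offsets along the wire are a = 0.0194 m and b = 0.0613 m.
sinθ₁ = 0.0194/√(0.0194²+0.0289²) = 0.5573; sinθ₂ = 0.0613/√(0.0613²+0.0289²) = 0.9045.
B = (4π×10⁻⁷ × 9.45) / (4π × 0.0289) × (0.5573 + 0.9045) = 4.78×10⁻⁵ T.

B ≈ 47.8 μT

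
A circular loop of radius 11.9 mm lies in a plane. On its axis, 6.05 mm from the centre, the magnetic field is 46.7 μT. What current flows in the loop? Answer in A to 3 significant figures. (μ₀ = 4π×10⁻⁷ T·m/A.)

On the axis of a loop, B = μ₀IR²/[2(R²+z²)^(3/2)], so I = 2B(R²+z²)^(3/2)/(μ₀R²).
R² + z² = 0.0001416 + 3.660×10⁻⁵ = 0.0001782 m²; raised to 3/2 gives 2.38×10⁻⁶ m³.
I = 2 × 4.67×10⁻⁵ × 2.38×10⁻⁶ / (1.26×10⁻⁶ × 0.0001416) = 1.25 A.

I ≈ 1.25 A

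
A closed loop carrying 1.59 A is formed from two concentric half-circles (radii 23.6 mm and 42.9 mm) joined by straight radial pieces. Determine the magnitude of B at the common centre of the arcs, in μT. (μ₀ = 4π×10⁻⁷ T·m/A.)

B ≈ 9.52 μT

The radial connectors point toward the centre, so dl × r̂ = 0 and they contribute nothing.
Each semicircle gives μ₀I/(4R): inner arc 2.12×10⁻⁵ T, outer arc 1.16×10⁻⁵ T.
The two arcs carry current in opposite angular senses, so their fields oppose: B = |2.12×10⁻⁵ − 1.16×10⁻⁵| = 9.52×10⁻⁶ T.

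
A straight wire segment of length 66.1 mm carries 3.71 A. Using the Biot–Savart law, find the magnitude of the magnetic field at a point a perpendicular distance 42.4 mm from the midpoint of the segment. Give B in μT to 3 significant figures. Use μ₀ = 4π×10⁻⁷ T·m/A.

B ≈ 10.8 μT

For a finite straight segment, B = (μ₀I/4πd)(sinθ₁ + sinθ₂), where θ₁, θ₂ are the angles from the perpendicular to each end.
The perpendicular from the point meets the wire at its midpoint, so each end is L/2 = 0.03305 m away along the wire.
sinθ₁ = 0.03305/√(0.03305²+0.0424²) = 0.6148; sinθ₂ = 0.03305/√(0.03305²+0.0424²) = 0.6148.
B = (4π×10⁻⁷ × 3.71) / (4π × 0.0424) × (0.6148 + 0.6148) = 1.08×10⁻⁵ T.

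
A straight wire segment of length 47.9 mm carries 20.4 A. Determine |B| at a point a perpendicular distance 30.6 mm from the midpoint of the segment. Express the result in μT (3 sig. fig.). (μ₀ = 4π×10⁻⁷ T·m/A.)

B ≈ 82.2 μT

For a finite straight segment, B = (μ₀I/4πd)(sinθ₁ + sinθ₂), where θ₁, θ₂ are the angles from the perpendicular to each end.
The perpendicular from the point meets the wire at its midpoint, so each end is L/2 = 0.02395 m away along the wire.
sinθ₁ = 0.02395/√(0.02395²+0.0306²) = 0.6163; sinθ₂ = 0.02395/√(0.02395²+0.0306²) = 0.6163.
B = (4π×10⁻⁷ × 20.4) / (4π × 0.0306) × (0.6163 + 0.6163) = 8.22×10⁻⁵ T.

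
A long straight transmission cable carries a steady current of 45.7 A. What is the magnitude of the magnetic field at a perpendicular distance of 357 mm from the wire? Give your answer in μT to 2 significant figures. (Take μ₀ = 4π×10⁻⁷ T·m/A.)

For an infinitely long straight wire, B = μ₀I/(2πd).
B = (4π×10⁻⁷ × 45.7) / (2π × 0.357) = 2.56×10⁻⁵ T.

B ≈ 26 μT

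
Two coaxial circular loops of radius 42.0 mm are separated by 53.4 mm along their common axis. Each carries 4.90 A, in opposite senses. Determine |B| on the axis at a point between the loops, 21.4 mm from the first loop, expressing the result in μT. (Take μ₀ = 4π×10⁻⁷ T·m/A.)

B ≈ 15.0 μT

Each loop contributes B = μ₀IR²/[2(R²+z²)^(3/2)] on the axis, with z measured from that loop.
Loop 1 (z = 0.0214 m): B₁ = 5.19×10⁻⁵ T. Loop 2 (z = 0.032 m): B₂ = 3.69×10⁻⁵ T.
The fields oppose: B = |B₁ − B₂| = 1.50×10⁻⁵ T.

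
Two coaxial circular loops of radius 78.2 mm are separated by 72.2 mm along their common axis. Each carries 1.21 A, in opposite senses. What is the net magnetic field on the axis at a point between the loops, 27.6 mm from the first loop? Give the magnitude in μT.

B ≈ 1.78 μT

Each loop contributes B = μ₀IR²/[2(R²+z²)^(3/2)] on the axis, with z measured from that loop.
Loop 1 (z = 0.0276 m): B₁ = 8.15×10⁻⁶ T. Loop 2 (z = 0.0446 m): B₂ = 6.37×10⁻⁶ T.
The fields oppose: B = |B₁ − B₂| = 1.78×10⁻⁶ T.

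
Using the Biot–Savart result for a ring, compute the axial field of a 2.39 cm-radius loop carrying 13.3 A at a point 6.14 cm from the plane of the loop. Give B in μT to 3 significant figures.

B ≈ 16.7 μT

On the axis of a circular loop, B = μ₀IR² / [2(R²+z²)^(3/2)].
R² + z² = (0.0239)² + (0.0614)² = 0.004341 m², and (R²+z²)^(3/2) = 2.86×10⁻⁴ m³.
B = (4π×10⁻⁷ × 13.3 × 0.0005712) / (2 × 2.86×10⁻⁴) = 1.67×10⁻⁵ T.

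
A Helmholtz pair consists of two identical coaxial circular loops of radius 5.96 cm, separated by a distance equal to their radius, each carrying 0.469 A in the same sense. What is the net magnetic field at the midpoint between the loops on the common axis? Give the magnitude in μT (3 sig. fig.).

Each loop contributes B = μ₀IR²/[2(R²+z²)^(3/2)] on the axis, with z measured from that loop.
Loop 1 (z = 0.0298 m): B₁ = 3.54×10⁻⁶ T. Loop 2 (z = 0.0298 m): B₂ = 3.54×10⁻⁶ T.
The fields add: B = B₁ + B₂ = 7.08×10⁻⁶ T.

B ≈ 7.08 μT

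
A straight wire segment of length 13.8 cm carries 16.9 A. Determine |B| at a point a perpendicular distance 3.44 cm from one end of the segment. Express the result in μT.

B ≈ 47.7 μT

For a finite straight segment, B = (μ₀I/4πd)(sinθ₁ + sinθ₂), where θ₁, θ₂ are the angles from the perpendicular to each end.
The perpendicular foot is at one end, so the two end-offsets along the wire are 0 and L = 0.138 m.
sinθ₁ = 0/√(0²+0.0344²) = 0.0000; sinθ₂ = 0.138/√(0.138²+0.0344²) = 0.9703.
B = (4π×10⁻⁷ × 16.9) / (4π × 0.0344) × (0.0000 + 0.9703) = 4.77×10⁻⁵ T.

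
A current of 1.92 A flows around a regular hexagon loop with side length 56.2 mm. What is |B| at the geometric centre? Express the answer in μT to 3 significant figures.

B ≈ 23.7 μT

Each side is a finite straight segment at perpendicular distance d = a/(2 tan(π/6)) = 0.04867 m from the centre, with end-angles ±π/6.
One side contributes B₁ = (μ₀I/4πd)·2 sin(π/6) = 3.94×10⁻⁶ T.
All 6 sides add in the same direction: B = 6 × 3.94×10⁻⁶ = 2.37×10⁻⁵ T.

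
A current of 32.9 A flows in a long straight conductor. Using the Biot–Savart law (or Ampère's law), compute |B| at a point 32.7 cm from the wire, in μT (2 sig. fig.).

For an infinitely long straight wire, B = μ₀I/(2πd).
B = (4π×10⁻⁷ × 32.9) / (2π × 0.327) = 2.01×10⁻⁵ T.

B ≈ 20 μT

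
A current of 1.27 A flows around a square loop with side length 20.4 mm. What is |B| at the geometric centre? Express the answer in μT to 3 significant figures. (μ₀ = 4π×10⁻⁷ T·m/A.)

Each side is a finite straight segment at perpendicular distance d = a/(2 tan(π/4)) = 0.0102 m from the centre, with end-angles ±π/4.
One side contributes B₁ = (μ₀I/4πd)·2 sin(π/4) = 1.76×10⁻⁵ T.
All 4 sides add in the same direction: B = 4 × 1.76×10⁻⁵ = 7.04×10⁻⁵ T.

B ≈ 70.4 μT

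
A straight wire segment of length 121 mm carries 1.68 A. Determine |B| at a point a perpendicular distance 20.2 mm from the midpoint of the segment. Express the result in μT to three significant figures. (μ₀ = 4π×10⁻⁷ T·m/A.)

For a finite straight segment, B = (μ₀I/4πd)(sinθ₁ + sinθ₂), where θ₁, θ₂ are the angles from the perpendicular to each end.
The perpendicular from the point meets the wire at its midpoint, so each end is L/2 = 0.0605 m away along the wire.
sinθ₁ = 0.0605/√(0.0605²+0.0202²) = 0.9485; sinθ₂ = 0.0605/√(0.0605²+0.0202²) = 0.9485.
B = (4π×10⁻⁷ × 1.68) / (4π × 0.0202) × (0.9485 + 0.9485) = 1.58×10⁻⁵ T.

B ≈ 15.8 μT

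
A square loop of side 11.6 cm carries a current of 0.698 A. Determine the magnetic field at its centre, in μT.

B ≈ 6.81 μT

Each side is a finite straight segment at perpendicular distance d = a/(2 tan(π/4)) = 0.058 m from the centre, with end-angles ±π/4.
One side contributes B₁ = (μ₀I/4πd)·2 sin(π/4) = 1.70×10⁻⁶ T.
All 4 sides add in the same direction: B = 4 × 1.70×10⁻⁶ = 6.81×10⁻⁶ T.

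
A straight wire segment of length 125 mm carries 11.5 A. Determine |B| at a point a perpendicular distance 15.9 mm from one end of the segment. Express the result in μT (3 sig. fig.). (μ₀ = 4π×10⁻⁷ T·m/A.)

For a finite straight segment, B = (μ₀I/4πd)(sinθ₁ + sinθ₂), where θ₁, θ₂ are the angles from the perpendicular to each end.
The perpendicular foot is at one end, so the two end-offsets along the wire are 0 and L = 0.125 m.
sinθ₁ = 0/√(0²+0.0159²) = 0.0000; sinθ₂ = 0.125/√(0.125²+0.0159²) = 0.9920.
B = (4π×10⁻⁷ × 11.5) / (4π × 0.0159) × (0.0000 + 0.9920) = 7.17×10⁻⁵ T.

B ≈ 71.7 μT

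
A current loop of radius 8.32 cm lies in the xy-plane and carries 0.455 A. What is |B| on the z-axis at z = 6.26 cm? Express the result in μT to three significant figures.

On the axis of a circular loop, B = μ₀IR² / [2(R²+z²)^(3/2)].
R² + z² = (0.0832)² + (0.0626)² = 0.01084 m², and (R²+z²)^(3/2) = 1.13×10⁻³ m³.
B = (4π×10⁻⁷ × 0.455 × 0.006922) / (2 × 1.13×10⁻³) = 1.75×10⁻⁶ T.

B ≈ 1.75 μT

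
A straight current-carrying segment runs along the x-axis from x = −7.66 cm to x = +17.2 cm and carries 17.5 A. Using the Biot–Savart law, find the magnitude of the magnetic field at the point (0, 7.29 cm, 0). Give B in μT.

For a finite straight segment, B = (μ₀I/4πd)(sinθ₁ + sinθ₂), where θ₁, θ₂ are the angles from the perpendicular to each end.
The perpendicular distance is d = 0.0729 m; the end-offsets along the wire are a = 0.0766 m and b = 0.172 m.
sinθ₁ = 0.0766/√(0.0766²+0.0729²) = 0.7244; sinθ₂ = 0.172/√(0.172²+0.0729²) = 0.9207.
B = (4π×10⁻⁷ × 17.5) / (4π × 0.0729) × (0.7244 + 0.9207) = 3.95×10⁻⁵ T.

B ≈ 39.5 μT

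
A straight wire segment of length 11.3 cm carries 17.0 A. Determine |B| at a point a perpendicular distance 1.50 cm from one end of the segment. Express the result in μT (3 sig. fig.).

For a finite straight segment, B = (μ₀I/4πd)(sinθ₁ + sinθ₂), where θ₁, θ₂ are the angles from the perpendicular to each end.
The perpendicular foot is at one end, so the two end-offsets along the wire are 0 and L = 0.113 m.
sinθ₁ = 0/√(0²+0.015²) = 0.0000; sinθ₂ = 0.113/√(0.113²+0.015²) = 0.9913.
B = (4π×10⁻⁷ × 17.0) / (4π × 0.015) × (0.0000 + 0.9913) = 1.12×10⁻⁴ T.

B ≈ 112 μT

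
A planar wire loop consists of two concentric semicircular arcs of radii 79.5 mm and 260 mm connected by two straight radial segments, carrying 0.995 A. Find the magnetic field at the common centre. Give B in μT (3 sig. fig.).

B ≈ 2.73 μT

The radial connectors point toward the centre, so dl × r̂ = 0 and they contribute nothing.
Each semicircle gives μ₀I/(4R): inner arc 3.93×10⁻⁶ T, outer arc 1.20×10⁻⁶ T.
The two arcs carry current in opposite angular senses, so their fields oppose: B = |3.93×10⁻⁶ − 1.20×10⁻⁶| = 2.73×10⁻⁶ T.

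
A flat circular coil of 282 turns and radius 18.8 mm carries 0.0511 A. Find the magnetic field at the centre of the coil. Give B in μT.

B ≈ 482 μT

For an N-turn flat coil, B = Nμ₀I/(2R) with R = 0.0188 m.
B = 282 × 1.71×10⁻⁶ T = 4.82×10⁻⁴ T.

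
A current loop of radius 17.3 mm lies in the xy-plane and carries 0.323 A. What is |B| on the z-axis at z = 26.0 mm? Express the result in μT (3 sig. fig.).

B ≈ 1.99 μT

On the axis of a circular loop, B = μ₀IR² / [2(R²+z²)^(3/2)].
R² + z² = (0.0173)² + (0.026)² = 0.0009753 m², and (R²+z²)^(3/2) = 3.05×10⁻⁵ m³.
B = (4π×10⁻⁷ × 0.323 × 0.0002993) / (2 × 3.05×10⁻⁵) = 1.99×10⁻⁶ T.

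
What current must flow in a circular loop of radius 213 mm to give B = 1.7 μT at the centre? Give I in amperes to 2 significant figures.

At the centre of a circular loop B = μ₀I/(2R), so I = 2RB/μ₀.
With R = 0.213 m, I = 2 × 0.213 × 1.70×10⁻⁶ / (4π×10⁻⁷) = 0.576 A.

I ≈ 0.58 A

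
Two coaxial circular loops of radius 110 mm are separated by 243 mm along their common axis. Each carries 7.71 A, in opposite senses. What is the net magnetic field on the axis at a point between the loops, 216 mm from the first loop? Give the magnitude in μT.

Each loop contributes B = μ₀IR²/[2(R²+z²)^(3/2)] on the axis, with z measured from that loop.
Loop 1 (z = 0.216 m): B₁ = 4.12×10⁻⁶ T. Loop 2 (z = 0.027 m): B₂ = 4.03×10⁻⁵ T.
The fields oppose: B = |B₁ − B₂| = 3.62×10⁻⁵ T.

B ≈ 36.2 μT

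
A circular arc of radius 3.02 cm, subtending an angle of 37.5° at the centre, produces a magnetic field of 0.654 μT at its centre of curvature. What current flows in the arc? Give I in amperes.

For a circular arc, B = μ₀Iφ/(4πR) with φ in radians; here φ = 0.6545 rad.
So I = 4πRB/(μ₀φ) = 4π × 0.0302 × 6.54×10⁻⁷ / (4π×10⁻⁷ × 0.6545) = 0.302 A.

I ≈ 0.302 A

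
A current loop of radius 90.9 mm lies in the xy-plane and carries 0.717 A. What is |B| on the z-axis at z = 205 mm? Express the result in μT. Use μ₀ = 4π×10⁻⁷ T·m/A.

On the axis of a circular loop, B = μ₀IR² / [2(R²+z²)^(3/2)].
R² + z² = (0.0909)² + (0.205)² = 0.05029 m², and (R²+z²)^(3/2) = 1.13×10⁻² m³.
B = (4π×10⁻⁷ × 0.717 × 0.008263) / (2 × 1.13×10⁻²) = 3.30×10⁻⁷ T.

B ≈ 0.330 μT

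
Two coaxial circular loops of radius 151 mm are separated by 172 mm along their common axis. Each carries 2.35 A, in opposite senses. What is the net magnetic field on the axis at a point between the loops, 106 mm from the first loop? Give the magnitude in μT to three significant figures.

B ≈ 2.16 μT

Each loop contributes B = μ₀IR²/[2(R²+z²)^(3/2)] on the axis, with z measured from that loop.
Loop 1 (z = 0.106 m): B₁ = 5.36×10⁻⁶ T. Loop 2 (z = 0.066 m): B₂ = 7.52×10⁻⁶ T.
The fields oppose: B = |B₁ − B₂| = 2.16×10⁻⁶ T.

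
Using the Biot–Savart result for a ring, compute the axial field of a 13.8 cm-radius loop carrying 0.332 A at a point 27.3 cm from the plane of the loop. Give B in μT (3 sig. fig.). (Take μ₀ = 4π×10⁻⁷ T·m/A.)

On the axis of a circular loop, B = μ₀IR² / [2(R²+z²)^(3/2)].
R² + z² = (0.138)² + (0.273)² = 0.09357 m², and (R²+z²)^(3/2) = 2.86×10⁻² m³.
B = (4π×10⁻⁷ × 0.332 × 0.01904) / (2 × 2.86×10⁻²) = 1.39×10⁻⁷ T.

B ≈ 0.139 μT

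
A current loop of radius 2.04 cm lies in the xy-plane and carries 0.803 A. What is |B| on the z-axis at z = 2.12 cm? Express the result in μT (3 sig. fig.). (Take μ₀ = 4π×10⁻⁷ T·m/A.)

On the axis of a circular loop, B = μ₀IR² / [2(R²+z²)^(3/2)].
R² + z² = (0.0204)² + (0.0212)² = 0.0008656 m², and (R²+z²)^(3/2) = 2.55×10⁻⁵ m³.
B = (4π×10⁻⁷ × 0.803 × 0.0004162) / (2 × 2.55×10⁻⁵) = 8.24×10⁻⁶ T.

B ≈ 8.24 μT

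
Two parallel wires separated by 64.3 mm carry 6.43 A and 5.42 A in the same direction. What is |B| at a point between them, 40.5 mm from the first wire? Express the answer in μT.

Each long wire gives B = μ₀I/(2πd). Distances are d₁ = 0.0405 m and d₂ = 0.0238 m.
B₁ = 3.18×10⁻⁵ T, B₂ = 4.55×10⁻⁵ T.
Between parallel currents the two contributions point in opposite directions, so they subtract. B = |B₁ − B₂| = |3.18×10⁻⁵ − 4.55×10⁻⁵| = 1.38×10⁻⁵ T.

B ≈ 13.8 μT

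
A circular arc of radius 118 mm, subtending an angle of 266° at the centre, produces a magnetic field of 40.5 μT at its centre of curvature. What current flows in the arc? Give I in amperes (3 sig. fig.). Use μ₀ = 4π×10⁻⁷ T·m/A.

For a circular arc, B = μ₀Iφ/(4πR) with φ in radians; here φ = 4.643 rad.
So I = 4πRB/(μ₀φ) = 4π × 0.118 × 4.05×10⁻⁵ / (4π×10⁻⁷ × 4.643) = 10.3 A.

I ≈ 10.3 A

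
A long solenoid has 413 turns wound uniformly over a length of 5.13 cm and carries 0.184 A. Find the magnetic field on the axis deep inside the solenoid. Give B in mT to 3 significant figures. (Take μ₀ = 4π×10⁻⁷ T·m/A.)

B ≈ 1.86 mT

Inside a long solenoid, B = μ₀nI with n = 8051 turns/m.
B = 4π×10⁻⁷ × 8051 × 0.184 = 1.86×10⁻³ T.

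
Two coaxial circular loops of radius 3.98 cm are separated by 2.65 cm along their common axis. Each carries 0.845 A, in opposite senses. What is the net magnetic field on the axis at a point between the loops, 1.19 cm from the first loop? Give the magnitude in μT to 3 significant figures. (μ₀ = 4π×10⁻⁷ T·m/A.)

Each loop contributes B = μ₀IR²/[2(R²+z²)^(3/2)] on the axis, with z measured from that loop.
Loop 1 (z = 0.0119 m): B₁ = 1.17×10⁻⁵ T. Loop 2 (z = 0.0146 m): B₂ = 1.10×10⁻⁵ T.
The fields oppose: B = |B₁ − B₂| = 6.94×10⁻⁷ T.

B ≈ 0.694 μT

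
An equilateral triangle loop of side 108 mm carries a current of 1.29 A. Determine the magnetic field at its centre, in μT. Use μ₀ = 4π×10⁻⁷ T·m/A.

Each side is a finite straight segment at perpendicular distance d = a/(2 tan(π/3)) = 0.03118 m from the centre, with end-angles ±π/3.
One side contributes B₁ = (μ₀I/4πd)·2 sin(π/3) = 7.17×10⁻⁶ T.
All 3 sides add in the same direction: B = 3 × 7.17×10⁻⁶ = 2.15×10⁻⁵ T.

B ≈ 21.5 μT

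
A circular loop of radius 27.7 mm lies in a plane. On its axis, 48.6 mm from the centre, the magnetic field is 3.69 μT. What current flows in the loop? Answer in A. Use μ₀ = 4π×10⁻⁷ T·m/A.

I ≈ 1.34 A

On the axis of a loop, B = μ₀IR²/[2(R²+z²)^(3/2)], so I = 2B(R²+z²)^(3/2)/(μ₀R²).
R² + z² = 0.0007673 + 0.002362 = 0.003129 m²; raised to 3/2 gives 1.75×10⁻⁴ m³.
I = 2 × 3.69×10⁻⁶ × 1.75×10⁻⁴ / (1.26×10⁻⁶ × 0.0007673) = 1.34 A.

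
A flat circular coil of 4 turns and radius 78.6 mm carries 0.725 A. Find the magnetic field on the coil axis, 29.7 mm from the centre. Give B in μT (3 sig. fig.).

B ≈ 19.0 μT

For an N-turn flat coil, B = Nμ₀IR²/[2(R²+z²)^(3/2)] with R = 0.0786 m, z = 0.0297 m.
B = 4 × 4.74×10⁻⁶ T = 1.90×10⁻⁵ T.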